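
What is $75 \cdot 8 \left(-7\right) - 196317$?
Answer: $-200517$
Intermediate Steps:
$75 \cdot 8 \left(-7\right) - 196317 = 600 \left(-7\right) - 196317 = -4200 - 196317 = -200517$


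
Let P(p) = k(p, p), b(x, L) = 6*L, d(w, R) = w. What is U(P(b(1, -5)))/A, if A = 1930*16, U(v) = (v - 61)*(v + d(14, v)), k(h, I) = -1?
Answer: -403/15440 ≈ -0.026101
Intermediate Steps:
P(p) = -1
U(v) = (-61 + v)*(14 + v) (U(v) = (v - 61)*(v + 14) = (-61 + v)*(14 + v))
A = 30880
U(P(b(1, -5)))/A = (-854 + (-1)² - 47*(-1))/30880 = (-854 + 1 + 47)*(1/30880) = -806*1/30880 = -403/15440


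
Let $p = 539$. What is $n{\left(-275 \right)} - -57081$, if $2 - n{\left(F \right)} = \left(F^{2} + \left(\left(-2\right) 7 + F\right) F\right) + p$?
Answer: $-98556$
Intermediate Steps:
$n{\left(F \right)} = -537 - F^{2} - F \left(-14 + F\right)$ ($n{\left(F \right)} = 2 - \left(\left(F^{2} + \left(\left(-2\right) 7 + F\right) F\right) + 539\right) = 2 - \left(\left(F^{2} + \left(-14 + F\right) F\right) + 539\right) = 2 - \left(\left(F^{2} + F \left(-14 + F\right)\right) + 539\right) = 2 - \left(539 + F^{2} + F \left(-14 + F\right)\right) = -537 - F^{2} - F \left(-14 + F\right)$)
$n{\left(-275 \right)} - -57081 = \left(-537 - 2 \left(-275\right)^{2} + 14 \left(-275\right)\right) - -57081 = \left(-537 - 151250 - 3850\right) + 57081 = -155637 + 57081 = -98556$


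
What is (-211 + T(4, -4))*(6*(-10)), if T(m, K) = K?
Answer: 12900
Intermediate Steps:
(-211 + T(4, -4))*(6*(-10)) = (-211 - 4)*(6*(-10)) = -215*(-60) = 12900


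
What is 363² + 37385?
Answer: 169154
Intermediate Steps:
363² + 37385 = 131769 + 37385 = 169154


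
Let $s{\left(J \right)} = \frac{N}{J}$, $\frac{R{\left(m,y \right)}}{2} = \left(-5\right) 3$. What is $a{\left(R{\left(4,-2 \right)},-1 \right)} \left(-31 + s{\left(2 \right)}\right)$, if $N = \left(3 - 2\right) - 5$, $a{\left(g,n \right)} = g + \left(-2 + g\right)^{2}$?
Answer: $-32802$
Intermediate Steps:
$R{\left(m,y \right)} = -30$ ($R{\left(m,y \right)} = 2 \left(\left(-5\right) 3\right) = 2 \left(-15\right) = -30$)
$N = -4$ ($N = 1 - 5 = -4$)
$s{\left(J \right)} = - \frac{4}{J}$
$a{\left(R{\left(4,-2 \right)},-1 \right)} \left(-31 + s{\left(2 \right)}\right) = \left(-30 + \left(-2 - 30\right)^{2}\right) \left(-31 - \frac{4}{2}\right) = \left(-30 + \left(-32\right)^{2}\right) \left(-31 - 2\right) = \left(-30 + 1024\right) \left(-31 - 2\right) = 994 \left(-33\right) = -32802$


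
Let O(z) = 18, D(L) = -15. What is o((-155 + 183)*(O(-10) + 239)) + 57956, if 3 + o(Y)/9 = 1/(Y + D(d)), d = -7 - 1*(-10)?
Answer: 415988158/7181 ≈ 57929.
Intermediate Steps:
d = 3 (d = -7 + 10 = 3)
o(Y) = -27 + 9/(-15 + Y) (o(Y) = -27 + 9/(Y - 15) = -27 + 9/(-15 + Y))
o((-155 + 183)*(O(-10) + 239)) + 57956 = 9*(46 - 3*(-155 + 183)*(18 + 239))/(-15 + (-155 + 183)*(18 + 239)) + 57956 = 9*(46 - 84*257)/(-15 + 28*257) + 57956 = 9*(46 - 3*7196)/(-15 + 7196) + 57956 = 9*(46 - 21588)/7181 + 57956 = 9*(1/7181)*(-21542) + 57956 = -193878/7181 + 57956 = 415988158/7181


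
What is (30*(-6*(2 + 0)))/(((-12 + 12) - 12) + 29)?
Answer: -360/17 ≈ -21.176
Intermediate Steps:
(30*(-6*(2 + 0)))/(((-12 + 12) - 12) + 29) = (30*(-6*2))/((0 - 12) + 29) = (30*(-12))/(-12 + 29) = -360/17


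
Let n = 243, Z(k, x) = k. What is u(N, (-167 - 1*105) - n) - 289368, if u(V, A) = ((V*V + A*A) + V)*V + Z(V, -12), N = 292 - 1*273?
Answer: 4757146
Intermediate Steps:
N = 19 (N = 292 - 273 = 19)
u(V, A) = V + V*(V + A**2 + V**2) (u(V, A) = ((V*V + A*A) + V)*V + V = ((V**2 + A**2) + V)*V + V = ((A**2 + V**2) + V)*V + V = (V + A**2 + V**2)*V + V = V*(V + A**2 + V**2) + V = V + V*(V + A**2 + V**2))
u(N, (-167 - 1*105) - n) - 289368 = 19*(1 + 19 + ((-167 - 1*105) - 1*243)**2 + 19**2) - 289368 = 19*(1 + 19 + ((-167 - 105) - 243)**2 + 361) - 289368 = 19*(1 + 19 + (-272 - 243)**2 + 361) - 289368 = 19*(1 + 19 + (-515)**2 + 361) - 289368 = 19*(1 + 19 + 265225 + 361) - 289368 = 19*265606 - 289368 = 5046514 - 289368 = 4757146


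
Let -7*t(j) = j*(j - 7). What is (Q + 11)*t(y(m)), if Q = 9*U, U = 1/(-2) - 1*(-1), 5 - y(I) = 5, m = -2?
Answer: 0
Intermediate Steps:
y(I) = 0 (y(I) = 5 - 1*5 = 5 - 5 = 0)
U = ½ (U = -½ + 1 = ½ ≈ 0.50000)
t(j) = -j*(-7 + j)/7 (t(j) = -j*(j - 7)/7 = -j*(-7 + j)/7)
Q = 9/2 (Q = 9*(½) = 9/2 ≈ 4.5000)
(Q + 11)*t(y(m)) = (9/2 + 11)*((⅐)*0*(7 - 1*0)) = 31*((⅐)*0*(7 + 0))/2 = 31*((⅐)*0*7)/2 = (31/2)*0 = 0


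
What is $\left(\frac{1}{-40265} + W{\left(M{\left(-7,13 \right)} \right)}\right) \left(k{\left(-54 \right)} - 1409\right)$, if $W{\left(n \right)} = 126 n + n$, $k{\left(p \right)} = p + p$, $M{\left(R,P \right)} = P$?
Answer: $- \frac{100846388738}{40265} \approx -2.5046 \cdot 10^{6}$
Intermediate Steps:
$k{\left(p \right)} = 2 p$
$W{\left(n \right)} = 127 n$
$\left(\frac{1}{-40265} + W{\left(M{\left(-7,13 \right)} \right)}\right) \left(k{\left(-54 \right)} - 1409\right) = \left(\frac{1}{-40265} + 127 \cdot 13\right) \left(2 \left(-54\right) - 1409\right) = \left(- \frac{1}{40265} + 1651\right) \left(-108 - 1409\right) = \frac{66477514}{40265} \left(-1517\right) = - \frac{100846388738}{40265}$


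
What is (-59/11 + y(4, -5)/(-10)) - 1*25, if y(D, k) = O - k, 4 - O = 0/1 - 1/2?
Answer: -6889/220 ≈ -31.314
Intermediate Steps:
O = 9/2 (O = 4 - (0/1 - 1/2) = 4 - (0*1 - 1*½) = 4 - (0 - ½) = 4 - 1*(-½) = 4 + ½ = 9/2 ≈ 4.5000)
y(D, k) = 9/2 - k
(-59/11 + y(4, -5)/(-10)) - 1*25 = (-59/11 + (9/2 - 1*(-5))/(-10)) - 1*25 = (-59*1/11 + (9/2 + 5)*(-⅒)) - 25 = (-59/11 + (19/2)*(-⅒)) - 25 = (-59/11 - 19/20) - 25 = -1389/220 - 25 = -6889/220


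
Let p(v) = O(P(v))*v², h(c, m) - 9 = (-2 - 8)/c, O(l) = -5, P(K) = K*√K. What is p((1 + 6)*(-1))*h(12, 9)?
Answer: -12005/6 ≈ -2000.8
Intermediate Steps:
P(K) = K^(3/2)
h(c, m) = 9 - 10/c (h(c, m) = 9 + (-2 - 8)/c = 9 - 10/c)
p(v) = -5*v²
p((1 + 6)*(-1))*h(12, 9) = (-5*(1 + 6)²)*(9 - 10/12) = (-5*(7*(-1))²)*(9 - 10*1/12) = (-5*(-7)²)*(9 - ⅚) = -5*49*(49/6) = -245*49/6 = -12005/6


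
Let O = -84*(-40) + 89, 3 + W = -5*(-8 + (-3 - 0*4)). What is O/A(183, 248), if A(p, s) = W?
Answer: 3449/52 ≈ 66.327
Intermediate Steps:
W = 52 (W = -3 - 5*(-8 + (-3 - 0*4)) = -3 - 5*(-8 + (-3 - 1*0)) = -3 - 5*(-8 + (-3 + 0)) = -3 - 5*(-8 - 3) = -3 - 5*(-11) = -3 + 55 = 52)
A(p, s) = 52
O = 3449 (O = 3360 + 89 = 3449)
O/A(183, 248) = 3449/52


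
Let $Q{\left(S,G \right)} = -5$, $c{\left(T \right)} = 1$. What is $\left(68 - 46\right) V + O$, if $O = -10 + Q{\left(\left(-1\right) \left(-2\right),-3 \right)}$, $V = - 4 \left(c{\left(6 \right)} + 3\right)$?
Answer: $-367$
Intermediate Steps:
$V = -16$ ($V = - 4 \left(1 + 3\right) = \left(-4\right) 4 = -16$)
$O = -15$ ($O = -10 - 5 = -15$)
$\left(68 - 46\right) V + O = \left(68 - 46\right) \left(-16\right) - 15 = 22 \left(-16\right) - 15 = -352 - 15 = -367$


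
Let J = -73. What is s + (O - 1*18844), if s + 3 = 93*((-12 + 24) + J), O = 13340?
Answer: -11180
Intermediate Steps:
s = -5676 (s = -3 + 93*((-12 + 24) - 73) = -3 + 93*(12 - 73) = -3 + 93*(-61) = -3 - 5673 = -5676)
s + (O - 1*18844) = -5676 + (13340 - 1*18844) = -5676 + (13340 - 18844) = -5676 - 5504 = -11180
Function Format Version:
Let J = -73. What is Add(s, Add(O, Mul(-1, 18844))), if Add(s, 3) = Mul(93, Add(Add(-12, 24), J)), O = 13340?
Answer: -11180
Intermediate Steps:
s = -5676 (s = Add(-3, Mul(93, Add(Add(-12, 24), -73))) = Add(-3, Mul(93, Add(12, -73))) = Add(-3, Mul(93, -61)) = Add(-3, -5673) = -5676)
Add(s, Add(O, Mul(-1, 18844))) = Add(-5676, Add(13340, Mul(-1, 18844))) = Add(-5676, Add(13340, -18844)) = Add(-5676, -5504) = -11180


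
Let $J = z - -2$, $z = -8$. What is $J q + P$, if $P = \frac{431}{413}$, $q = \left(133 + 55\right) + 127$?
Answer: $- \frac{780139}{413} \approx -1889.0$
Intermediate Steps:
$q = 315$ ($q = 188 + 127 = 315$)
$J = -6$ ($J = -8 - -2 = -8 + 2 = -6$)
$P = \frac{431}{413}$ ($P = 431 \cdot \frac{1}{413} = \frac{431}{413} \approx 1.0436$)
$J q + P = \left(-6\right) 315 + \frac{431}{413} = -1890 + \frac{431}{413} = - \frac{780139}{413}$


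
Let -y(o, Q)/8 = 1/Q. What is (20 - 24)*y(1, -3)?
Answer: -32/3 ≈ -10.667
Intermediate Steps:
y(o, Q) = -8/Q
(20 - 24)*y(1, -3) = (20 - 24)*(-8/(-3)) = -(-32)*(-1)/3 = -4*8/3 = -32/3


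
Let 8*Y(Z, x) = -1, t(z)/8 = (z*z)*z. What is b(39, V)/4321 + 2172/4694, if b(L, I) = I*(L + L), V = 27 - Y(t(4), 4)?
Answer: 38633085/40565548 ≈ 0.95236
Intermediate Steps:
t(z) = 8*z**3 (t(z) = 8*((z*z)*z) = 8*(z**2*z) = 8*z**3)
Y(Z, x) = -1/8 (Y(Z, x) = (1/8)*(-1) = -1/8)
V = 217/8 (V = 27 - 1*(-1/8) = 27 + 1/8 = 217/8 ≈ 27.125)
b(L, I) = 2*I*L (b(L, I) = I*(2*L) = 2*I*L)
b(39, V)/4321 + 2172/4694 = (2*(217/8)*39)/4321 + 2172/4694 = (8463/4)*(1/4321) + 2172*(1/4694) = 8463/17284 + 1086/2347 = 38633085/40565548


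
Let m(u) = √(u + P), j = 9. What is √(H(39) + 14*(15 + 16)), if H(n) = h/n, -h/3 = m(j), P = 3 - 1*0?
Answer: √(73346 - 26*√3)/13 ≈ 20.826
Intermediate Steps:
P = 3 (P = 3 + 0 = 3)
m(u) = √(3 + u) (m(u) = √(u + 3) = √(3 + u))
h = -6*√3 (h = -3*√(3 + 9) = -6*√3 ≈ -10.392)
H(n) = -6*√3/n (H(n) = (-6*√3)/n = -6*√3/n)
√(H(39) + 14*(15 + 16)) = √(-6*√3/39 + 14*(15 + 16)) = √(-6*√3*1/39 + 14*31) = √(-2*√3/13 + 434) = √(434 - 2*√3/13)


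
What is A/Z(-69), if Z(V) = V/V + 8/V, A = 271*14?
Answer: 261786/61 ≈ 4291.6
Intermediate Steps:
A = 3794
Z(V) = 1 + 8/V
A/Z(-69) = 3794/(((8 - 69)/(-69))) = 3794/((-1/69*(-61))) = 3794/(61/69) = 3794*(69/61) = 261786/61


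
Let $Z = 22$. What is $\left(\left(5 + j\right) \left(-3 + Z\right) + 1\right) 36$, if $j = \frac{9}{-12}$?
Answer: $2943$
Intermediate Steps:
$j = - \frac{3}{4}$ ($j = 9 \left(- \frac{1}{12}\right) = - \frac{3}{4} \approx -0.75$)
$\left(\left(5 + j\right) \left(-3 + Z\right) + 1\right) 36 = \left(\left(5 - \frac{3}{4}\right) \left(-3 + 22\right) + 1\right) 36 = \left(\frac{17}{4} \cdot 19 + 1\right) 36 = \left(\frac{323}{4} + 1\right) 36 = \frac{327}{4} \cdot 36 = 2943$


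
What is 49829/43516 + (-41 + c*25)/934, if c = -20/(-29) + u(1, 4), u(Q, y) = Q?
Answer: 675617435/589337188 ≈ 1.1464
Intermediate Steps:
c = 49/29 (c = -20/(-29) + 1 = -20*(-1/29) + 1 = 20/29 + 1 = 49/29 ≈ 1.6897)
49829/43516 + (-41 + c*25)/934 = 49829/43516 + (-41 + (49/29)*25)/934 = 49829*(1/43516) + (-41 + 1225/29)*(1/934) = 49829/43516 + (36/29)*(1/934) = 49829/43516 + 18/13543 = 675617435/589337188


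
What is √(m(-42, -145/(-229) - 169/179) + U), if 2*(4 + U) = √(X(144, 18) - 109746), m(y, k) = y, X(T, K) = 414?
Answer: √(-46 + 3*I*√3037) ≈ 7.9249 + 10.431*I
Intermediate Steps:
U = -4 + 3*I*√3037 (U = -4 + √(414 - 109746)/2 = -4 + √(-109332)/2 = -4 + (6*I*√3037)/2 = -4 + 3*I*√3037 ≈ -4.0 + 165.33*I)
√(m(-42, -145/(-229) - 169/179) + U) = √(-42 + (-4 + 3*I*√3037)) = √(-46 + 3*I*√3037)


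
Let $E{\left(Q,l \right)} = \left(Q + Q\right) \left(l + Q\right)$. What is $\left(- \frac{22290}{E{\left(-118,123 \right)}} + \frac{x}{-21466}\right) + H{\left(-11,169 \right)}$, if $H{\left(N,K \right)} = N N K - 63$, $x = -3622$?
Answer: $\frac{25842884239}{1266494} \approx 20405.0$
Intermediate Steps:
$E{\left(Q,l \right)} = 2 Q \left(Q + l\right)$
$H{\left(N,K \right)} = -63 + K N^{2}$ ($H{\left(N,K \right)} = N^{2} K - 63 = K N^{2} - 63 = -63 + K N^{2}$)
$\left(- \frac{22290}{E{\left(-118,123 \right)}} + \frac{x}{-21466}\right) + H{\left(-11,169 \right)} = \left(- \frac{22290}{2 \left(-118\right) \left(-118 + 123\right)} - \frac{3622}{-21466}\right) - \left(63 - 169 \left(-11\right)^{2}\right) = \left(- \frac{22290}{2 \left(-118\right) 5} - - \frac{1811}{10733}\right) + \left(-63 + 169 \cdot 121\right) = \left(- \frac{22290}{-1180} + \frac{1811}{10733}\right) + \left(-63 + 20449\right) = \left(\left(-22290\right) \left(- \frac{1}{1180}\right) + \frac{1811}{10733}\right) + 20386 = \left(\frac{2229}{118} + \frac{1811}{10733}\right) + 20386 = \frac{24137555}{1266494} + 20386 = \frac{25842884239}{1266494}$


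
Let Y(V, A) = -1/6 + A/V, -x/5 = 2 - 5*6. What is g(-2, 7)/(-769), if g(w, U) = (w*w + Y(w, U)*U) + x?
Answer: -355/2307 ≈ -0.15388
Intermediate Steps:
x = 140 (x = -5*(2 - 5*6) = -5*(2 - 30) = -5*(-28) = 140)
Y(V, A) = -⅙ + A/V (Y(V, A) = -1*⅙ + A/V = -⅙ + A/V)
g(w, U) = 140 + w² + U*(U - w/6)/w (g(w, U) = (w*w + ((U - w/6)/w)*U) + 140 = (w² + U*(U - w/6)/w) + 140 = 140 + w² + U*(U - w/6)/w)
g(-2, 7)/(-769) = (140 + (-2)² - ⅙*7 + 7²/(-2))/(-769) = (140 + 4 - 7/6 + 49*(-½))*(-1/769) = (140 + 4 - 7/6 - 49/2)*(-1/769) = (355/3)*(-1/769) = -355/2307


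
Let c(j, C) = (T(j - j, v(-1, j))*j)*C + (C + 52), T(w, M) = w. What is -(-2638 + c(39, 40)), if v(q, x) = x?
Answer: 2546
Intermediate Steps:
c(j, C) = 52 + C (c(j, C) = ((j - j)*j)*C + (C + 52) = (0*j)*C + (52 + C) = 0*C + (52 + C) = 0 + (52 + C) = 52 + C)
-(-2638 + c(39, 40)) = -(-2638 + (52 + 40)) = -(-2638 + 92) = -1*(-2546) = 2546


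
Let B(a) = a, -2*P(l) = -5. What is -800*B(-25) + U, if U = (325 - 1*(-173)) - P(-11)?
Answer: 40991/2 ≈ 20496.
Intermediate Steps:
P(l) = 5/2 (P(l) = -½*(-5) = 5/2)
U = 991/2 (U = (325 - 1*(-173)) - 1*5/2 = (325 + 173) - 5/2 = 498 - 5/2 = 991/2 ≈ 495.50)
-800*B(-25) + U = -800*(-25) + 991/2 = 20000 + 991/2 = 40991/2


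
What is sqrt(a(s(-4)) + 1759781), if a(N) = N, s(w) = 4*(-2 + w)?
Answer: sqrt(1759757) ≈ 1326.6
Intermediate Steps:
s(w) = -8 + 4*w
sqrt(a(s(-4)) + 1759781) = sqrt((-8 + 4*(-4)) + 1759781) = sqrt((-8 - 16) + 1759781) = sqrt(-24 + 1759781) = sqrt(1759757)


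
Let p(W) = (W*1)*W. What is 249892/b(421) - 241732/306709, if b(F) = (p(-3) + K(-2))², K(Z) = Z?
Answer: 76632280560/15028741 ≈ 5099.0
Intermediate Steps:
p(W) = W² (p(W) = W*W = W²)
b(F) = 49 (b(F) = ((-3)² - 2)² = (9 - 2)² = 7² = 49)
249892/b(421) - 241732/306709 = 249892/49 - 241732/306709 = 76632280560/15028741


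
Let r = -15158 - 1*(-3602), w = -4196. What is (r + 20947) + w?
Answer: 5195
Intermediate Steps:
r = -11556 (r = -15158 + 3602 = -11556)
(r + 20947) + w = (-11556 + 20947) - 4196 = 9391 - 4196 = 5195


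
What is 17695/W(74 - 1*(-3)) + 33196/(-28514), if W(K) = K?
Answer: 250999569/1097789 ≈ 228.64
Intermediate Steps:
17695/W(74 - 1*(-3)) + 33196/(-28514) = 17695/(74 - 1*(-3)) + 33196/(-28514) = 17695/(74 + 3) + 33196*(-1/28514) = 17695/77 - 16598/14257 = 250999569/1097789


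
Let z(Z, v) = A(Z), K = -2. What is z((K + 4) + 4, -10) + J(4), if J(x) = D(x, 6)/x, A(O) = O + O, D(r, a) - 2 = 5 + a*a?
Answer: 91/4 ≈ 22.750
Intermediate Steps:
D(r, a) = 7 + a² (D(r, a) = 2 + (5 + a*a) = 2 + (5 + a²) = 7 + a²)
A(O) = 2*O
J(x) = 43/x (J(x) = (7 + 6²)/x = (7 + 36)/x = 43/x)
z(Z, v) = 2*Z
z((K + 4) + 4, -10) + J(4) = 2*((-2 + 4) + 4) + 43/4 = 2*(2 + 4) + 43*(¼) = 2*6 + 43/4 = 12 + 43/4 = 91/4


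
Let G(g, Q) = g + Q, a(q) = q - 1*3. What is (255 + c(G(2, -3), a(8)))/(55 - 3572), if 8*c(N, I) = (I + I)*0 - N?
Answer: -2041/28136 ≈ -0.072541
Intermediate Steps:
a(q) = -3 + q (a(q) = q - 3 = -3 + q)
G(g, Q) = Q + g
c(N, I) = -N/8 (c(N, I) = ((I + I)*0 - N)/8 = ((2*I)*0 - N)/8 = (0 - N)/8 = (-N)/8 = -N/8)
(255 + c(G(2, -3), a(8)))/(55 - 3572) = (255 - (-3 + 2)/8)/(55 - 3572) = (255 - 1/8*(-1))/(-3517) = (255 + 1/8)*(-1/3517) = (2041/8)*(-1/3517) = -2041/28136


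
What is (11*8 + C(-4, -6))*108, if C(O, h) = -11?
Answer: 8316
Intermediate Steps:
(11*8 + C(-4, -6))*108 = (11*8 - 11)*108 = (88 - 11)*108 = 77*108 = 8316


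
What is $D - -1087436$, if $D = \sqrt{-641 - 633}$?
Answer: $1087436 + 7 i \sqrt{26} \approx 1.0874 \cdot 10^{6} + 35.693 i$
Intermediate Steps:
$D = 7 i \sqrt{26}$ ($D = \sqrt{-1274} = 7 i \sqrt{26} \approx 35.693 i$)
$D - -1087436 = 7 i \sqrt{26} - -1087436 = 7 i \sqrt{26} + 1087436 = 1087436 + 7 i \sqrt{26}$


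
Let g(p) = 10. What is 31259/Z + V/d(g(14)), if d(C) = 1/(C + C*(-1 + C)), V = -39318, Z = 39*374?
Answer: -57349203541/14586 ≈ -3.9318e+6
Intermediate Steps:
Z = 14586
31259/Z + V/d(g(14)) = 31259/14586 - 39318/(10⁻²) = 31259*(1/14586) - 39318/1/100 = 31259/14586 - 39318*100 = 31259/14586 - 3931800 = -57349203541/14586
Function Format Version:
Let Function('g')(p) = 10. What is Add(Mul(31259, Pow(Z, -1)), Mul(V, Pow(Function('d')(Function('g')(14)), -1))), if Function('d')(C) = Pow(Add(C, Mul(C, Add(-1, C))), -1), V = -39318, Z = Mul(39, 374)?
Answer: Rational(-57349203541, 14586) ≈ -3.9318e+6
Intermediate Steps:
Z = 14586
Add(Mul(31259, Pow(Z, -1)), Mul(V, Pow(Function('d')(Function('g')(14)), -1))) = Add(Mul(31259, Pow(14586, -1)), Mul(-39318, Pow(Pow(10, -2), -1))) = Add(Mul(31259, Rational(1, 14586)), Mul(-39318, Pow(Rational(1, 100), -1))) = Add(Rational(31259, 14586), Mul(-39318, 100)) = Add(Rational(31259, 14586), -3931800) = Rational(-57349203541, 14586)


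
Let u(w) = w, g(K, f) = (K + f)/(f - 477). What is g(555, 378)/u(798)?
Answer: -311/26334 ≈ -0.011810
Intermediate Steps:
g(K, f) = (K + f)/(-477 + f)
g(555, 378)/u(798) = ((555 + 378)/(-477 + 378))/798 = (933/(-99))*(1/798) = -1/99*933*(1/798) = -311/33*1/798 = -311/26334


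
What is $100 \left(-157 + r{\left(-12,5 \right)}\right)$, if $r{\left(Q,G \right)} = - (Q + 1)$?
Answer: $-14600$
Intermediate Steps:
$r{\left(Q,G \right)} = -1 - Q$ ($r{\left(Q,G \right)} = - (1 + Q) = -1 - Q$)
$100 \left(-157 + r{\left(-12,5 \right)}\right) = 100 \left(-157 - -11\right) = 100 \left(-157 + \left(-1 + 12\right)\right) = 100 \left(-157 + 11\right) = 100 \left(-146\right) = -14600$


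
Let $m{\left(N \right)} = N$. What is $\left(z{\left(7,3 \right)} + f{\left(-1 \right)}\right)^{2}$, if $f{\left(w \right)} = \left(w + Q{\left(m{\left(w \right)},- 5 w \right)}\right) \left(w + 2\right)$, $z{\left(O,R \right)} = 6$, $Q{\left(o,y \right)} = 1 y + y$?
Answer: $225$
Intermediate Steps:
$Q{\left(o,y \right)} = 2 y$ ($Q{\left(o,y \right)} = y + y = 2 y$)
$f{\left(w \right)} = - 9 w \left(2 + w\right)$ ($f{\left(w \right)} = \left(w + 2 \left(- 5 w\right)\right) \left(w + 2\right) = \left(w - 10 w\right) \left(2 + w\right) = - 9 w \left(2 + w\right)$)
$\left(z{\left(7,3 \right)} + f{\left(-1 \right)}\right)^{2} = \left(6 + 9 \left(-1\right) \left(-2 - -1\right)\right)^{2} = \left(6 + 9 \left(-1\right) \left(-2 + 1\right)\right)^{2} = \left(6 + 9 \left(-1\right) \left(-1\right)\right)^{2} = \left(6 + 9\right)^{2} = 15^{2} = 225$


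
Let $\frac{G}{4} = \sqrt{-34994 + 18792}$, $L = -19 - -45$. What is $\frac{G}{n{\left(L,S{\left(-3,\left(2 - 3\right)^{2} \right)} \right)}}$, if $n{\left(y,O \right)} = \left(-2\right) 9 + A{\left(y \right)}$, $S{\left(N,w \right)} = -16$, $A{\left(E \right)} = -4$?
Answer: $- \frac{2 i \sqrt{16202}}{11} \approx - 23.143 i$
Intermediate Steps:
$L = 26$ ($L = -19 + 45 = 26$)
$n{\left(y,O \right)} = -22$ ($n{\left(y,O \right)} = \left(-2\right) 9 - 4 = -18 - 4 = -22$)
$G = 4 i \sqrt{16202}$ ($G = 4 \sqrt{-34994 + 18792} = 4 \sqrt{-16202} = 4 i \sqrt{16202} \approx 509.15 i$)
$\frac{G}{n{\left(L,S{\left(-3,\left(2 - 3\right)^{2} \right)} \right)}} = \frac{4 i \sqrt{16202}}{-22} = 4 i \sqrt{16202} \left(- \frac{1}{22}\right) = - \frac{2 i \sqrt{16202}}{11}$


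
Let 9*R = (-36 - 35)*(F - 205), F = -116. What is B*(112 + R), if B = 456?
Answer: 1205816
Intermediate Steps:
R = 7597/3 (R = ((-36 - 35)*(-116 - 205))/9 = (-71*(-321))/9 = (⅑)*22791 = 7597/3 ≈ 2532.3)
B*(112 + R) = 456*(112 + 7597/3) = 456*(7933/3) = 1205816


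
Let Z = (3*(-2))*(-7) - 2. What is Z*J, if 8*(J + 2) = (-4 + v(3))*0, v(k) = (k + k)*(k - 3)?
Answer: -80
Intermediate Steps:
Z = 40 (Z = -6*(-7) - 2 = 42 - 2 = 40)
v(k) = 2*k*(-3 + k) (v(k) = (2*k)*(-3 + k) = 2*k*(-3 + k))
J = -2 (J = -2 + ((-4 + 2*3*(-3 + 3))*0)/8 = -2 + ((-4 + 2*3*0)*0)/8 = -2 + ((-4 + 0)*0)/8 = -2 + (-4*0)/8 = -2 + (1/8)*0 = -2 + 0 = -2)
Z*J = 40*(-2) = -80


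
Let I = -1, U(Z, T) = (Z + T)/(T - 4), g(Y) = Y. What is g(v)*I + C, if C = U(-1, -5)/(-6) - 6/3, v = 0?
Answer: -19/9 ≈ -2.1111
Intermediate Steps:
U(Z, T) = (T + Z)/(-4 + T)
C = -19/9 (C = ((-5 - 1)/(-4 - 5))/(-6) - 6/3 = (-6/(-9))*(-1/6) - 6*1/3 = -1/9*(-6)*(-1/6) - 2 = (2/3)*(-1/6) - 2 = -1/9 - 2 = -19/9 ≈ -2.1111)
g(v)*I + C = 0*(-1) - 19/9 = 0 - 19/9 = -19/9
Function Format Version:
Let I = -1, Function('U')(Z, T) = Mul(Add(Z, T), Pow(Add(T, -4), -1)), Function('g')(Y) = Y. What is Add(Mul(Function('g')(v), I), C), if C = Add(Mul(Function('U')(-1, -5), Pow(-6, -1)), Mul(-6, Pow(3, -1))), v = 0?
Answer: Rational(-19, 9) ≈ -2.1111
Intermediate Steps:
Function('U')(Z, T) = Mul(Pow(Add(-4, T), -1), Add(T, Z)) (Function('U')(Z, T) = Mul(Add(T, Z), Pow(Add(-4, T), -1)) = Mul(Pow(Add(-4, T), -1), Add(T, Z)))
C = Rational(-19, 9) (C = Add(Mul(Mul(Pow(Add(-4, -5), -1), Add(-5, -1)), Pow(-6, -1)), Mul(-6, Pow(3, -1))) = Add(Mul(Mul(Pow(-9, -1), -6), Rational(-1, 6)), Mul(-6, Rational(1, 3))) = Add(Mul(Mul(Rational(-1, 9), -6), Rational(-1, 6)), -2) = Add(Mul(Rational(2, 3), Rational(-1, 6)), -2) = Add(Rational(-1, 9), -2) = Rational(-19, 9) ≈ -2.1111)
Add(Mul(Function('g')(v), I), C) = Add(Mul(0, -1), Rational(-19, 9)) = Add(0, Rational(-19, 9)) = Rational(-19, 9)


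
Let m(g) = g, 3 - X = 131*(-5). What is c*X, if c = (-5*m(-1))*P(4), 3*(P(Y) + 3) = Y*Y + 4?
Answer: 36190/3 ≈ 12063.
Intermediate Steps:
X = 658 (X = 3 - 131*(-5) = 3 - 1*(-655) = 3 + 655 = 658)
P(Y) = -5/3 + Y**2/3 (P(Y) = -3 + (Y*Y + 4)/3 = -3 + (Y**2 + 4)/3 = -3 + (4 + Y**2)/3 = -3 + (4/3 + Y**2/3) = -5/3 + Y**2/3)
c = 55/3 (c = (-5*(-1))*(-5/3 + (1/3)*4**2) = 5*(-5/3 + (1/3)*16) = 5*(-5/3 + 16/3) = 5*(11/3) = 55/3 ≈ 18.333)
c*X = (55/3)*658 = 36190/3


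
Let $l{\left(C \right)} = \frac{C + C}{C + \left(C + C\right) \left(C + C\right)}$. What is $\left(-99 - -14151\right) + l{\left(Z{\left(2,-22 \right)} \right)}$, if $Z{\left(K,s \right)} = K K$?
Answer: $\frac{238886}{17} \approx 14052.0$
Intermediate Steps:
$Z{\left(K,s \right)} = K^{2}$
$l{\left(C \right)} = \frac{2 C}{C + 4 C^{2}}$ ($l{\left(C \right)} = \frac{2 C}{C + 2 C 2 C} = \frac{2 C}{C + 4 C^{2}}$)
$\left(-99 - -14151\right) + l{\left(Z{\left(2,-22 \right)} \right)} = \left(-99 - -14151\right) + \frac{2}{1 + 4 \cdot 2^{2}} = \left(-99 + 14151\right) + \frac{2}{1 + 4 \cdot 4} = 14052 + \frac{2}{1 + 16} = 14052 + \frac{2}{17} = \frac{238886}{17}$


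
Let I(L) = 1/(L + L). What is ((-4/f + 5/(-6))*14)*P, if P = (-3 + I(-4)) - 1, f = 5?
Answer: 3773/40 ≈ 94.325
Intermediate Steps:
I(L) = 1/(2*L)
P = -33/8 (P = (-3 + (½)/(-4)) - 1 = (-3 + (½)*(-¼)) - 1 = (-3 - ⅛) - 1 = -25/8 - 1 = -33/8 ≈ -4.1250)
((-4/f + 5/(-6))*14)*P = ((-4/5 + 5/(-6))*14)*(-33/8) = ((-4*⅕ + 5*(-⅙))*14)*(-33/8) = ((-⅘ - ⅚)*14)*(-33/8) = -49/30*14*(-33/8) = -343/15*(-33/8) = 3773/40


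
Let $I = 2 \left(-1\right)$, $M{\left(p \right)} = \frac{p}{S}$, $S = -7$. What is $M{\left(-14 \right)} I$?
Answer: $-4$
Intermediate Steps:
$M{\left(p \right)} = - \frac{p}{7}$ ($M{\left(p \right)} = \frac{p}{-7} = p \left(- \frac{1}{7}\right) = - \frac{p}{7}$)
$I = -2$
$M{\left(-14 \right)} I = \left(- \frac{1}{7}\right) \left(-14\right) \left(-2\right) = 2 \left(-2\right) = -4$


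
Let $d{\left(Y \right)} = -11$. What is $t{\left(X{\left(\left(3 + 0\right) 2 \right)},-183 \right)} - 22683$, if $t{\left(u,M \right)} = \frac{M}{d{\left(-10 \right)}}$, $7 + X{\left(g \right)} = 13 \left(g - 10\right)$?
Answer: $- \frac{249330}{11} \approx -22666.0$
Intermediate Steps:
$X{\left(g \right)} = -137 + 13 g$ ($X{\left(g \right)} = -7 + 13 \left(g - 10\right) = -7 + 13 \left(-10 + g\right) = -7 + \left(-130 + 13 g\right) = -137 + 13 g$)
$t{\left(u,M \right)} = - \frac{M}{11}$ ($t{\left(u,M \right)} = \frac{M}{-11} = M \left(- \frac{1}{11}\right) = - \frac{M}{11}$)
$t{\left(X{\left(\left(3 + 0\right) 2 \right)},-183 \right)} - 22683 = \left(- \frac{1}{11}\right) \left(-183\right) - 22683 = \frac{183}{11} - 22683 = - \frac{249330}{11}$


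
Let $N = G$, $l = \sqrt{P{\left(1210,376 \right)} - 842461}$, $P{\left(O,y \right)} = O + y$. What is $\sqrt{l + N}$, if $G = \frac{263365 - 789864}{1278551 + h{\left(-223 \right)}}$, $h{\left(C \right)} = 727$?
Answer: $\frac{\sqrt{-74837620858 + 28185065688780 i \sqrt{35}}}{426426} \approx 21.408 + 21.417 i$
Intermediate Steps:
$l = 155 i \sqrt{35}$ ($l = \sqrt{\left(1210 + 376\right) - 842461} = \sqrt{1586 - 842461} = \sqrt{-840875} = 155 i \sqrt{35} \approx 916.99 i$)
$G = - \frac{526499}{1279278}$ ($G = \frac{263365 - 789864}{1278551 + 727} = - \frac{526499}{1279278} \approx -0.41156$)
$N = - \frac{526499}{1279278} \approx -0.41156$
$\sqrt{l + N} = \sqrt{155 i \sqrt{35} - \frac{526499}{1279278}} = \sqrt{- \frac{526499}{1279278} + 155 i \sqrt{35}}$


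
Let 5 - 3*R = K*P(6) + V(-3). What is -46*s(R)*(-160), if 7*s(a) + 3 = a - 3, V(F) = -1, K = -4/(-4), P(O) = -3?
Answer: -22080/7 ≈ -3154.3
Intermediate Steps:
K = 1 (K = -4*(-¼) = 1)
R = 3 (R = 5/3 - (1*(-3) - 1)/3 = 5/3 - (-3 - 1)/3 = 5/3 - ⅓*(-4) = 5/3 + 4/3 = 3)
s(a) = -6/7 + a/7 (s(a) = -3/7 + (a - 3)/7 = -3/7 + (-3 + a)/7 = -3/7 + (-3/7 + a/7) = -6/7 + a/7)
-46*s(R)*(-160) = -46*(-6/7 + (⅐)*3)*(-160) = -46*(-6/7 + 3/7)*(-160) = -46*(-3/7)*(-160) = -(-138)*(-160)/7 = -1*22080/7 = -22080/7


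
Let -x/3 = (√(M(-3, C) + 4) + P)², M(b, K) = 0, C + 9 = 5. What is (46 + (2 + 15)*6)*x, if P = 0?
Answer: -1776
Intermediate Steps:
C = -4 (C = -9 + 5 = -4)
x = -12 (x = -3*(√(0 + 4) + 0)² = -3*(√4 + 0)² = -3*(2 + 0)² = -3*2² = -3*4 = -12)
(46 + (2 + 15)*6)*x = (46 + (2 + 15)*6)*(-12) = (46 + 17*6)*(-12) = (46 + 102)*(-12) = 148*(-12) = -1776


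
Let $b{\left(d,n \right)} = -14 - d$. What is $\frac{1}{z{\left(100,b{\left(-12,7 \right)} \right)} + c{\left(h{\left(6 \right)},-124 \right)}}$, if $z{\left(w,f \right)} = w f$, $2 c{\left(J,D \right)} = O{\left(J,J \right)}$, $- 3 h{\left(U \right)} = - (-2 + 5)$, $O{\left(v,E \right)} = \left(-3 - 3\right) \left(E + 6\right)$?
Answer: $- \frac{1}{221} \approx -0.0045249$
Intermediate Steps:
$O{\left(v,E \right)} = -36 - 6 E$ ($O{\left(v,E \right)} = - 6 \left(6 + E\right) = -36 - 6 E$)
$h{\left(U \right)} = 1$ ($h{\left(U \right)} = - \frac{\left(-1\right) \left(-2 + 5\right)}{3} = - \frac{\left(-1\right) 3}{3} = \left(- \frac{1}{3}\right) \left(-3\right) = 1$)
$c{\left(J,D \right)} = -18 - 3 J$ ($c{\left(J,D \right)} = \frac{-36 - 6 J}{2} = -18 - 3 J$)
$z{\left(w,f \right)} = f w$
$\frac{1}{z{\left(100,b{\left(-12,7 \right)} \right)} + c{\left(h{\left(6 \right)},-124 \right)}} = \frac{1}{\left(-14 - -12\right) 100 - 21} = \frac{1}{\left(-14 + 12\right) 100 - 21} = \frac{1}{\left(-2\right) 100 - 21} = \frac{1}{-200 - 21} = \frac{1}{-221} = - \frac{1}{221}$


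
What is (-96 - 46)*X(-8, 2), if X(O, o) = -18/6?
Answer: 426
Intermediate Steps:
X(O, o) = -3 (X(O, o) = -18*⅙ = -3)
(-96 - 46)*X(-8, 2) = (-96 - 46)*(-3) = -142*(-3) = 426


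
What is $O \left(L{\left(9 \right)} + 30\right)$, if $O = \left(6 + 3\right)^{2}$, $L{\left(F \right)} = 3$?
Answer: $2673$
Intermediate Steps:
$O = 81$ ($O = 9^{2} = 81$)
$O \left(L{\left(9 \right)} + 30\right) = 81 \left(3 + 30\right) = 81 \cdot 33 = 2673$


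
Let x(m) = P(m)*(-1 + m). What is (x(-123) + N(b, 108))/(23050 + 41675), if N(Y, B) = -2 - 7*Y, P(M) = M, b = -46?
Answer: 15572/64725 ≈ 0.24059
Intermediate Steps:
x(m) = m*(-1 + m)
(x(-123) + N(b, 108))/(23050 + 41675) = (-123*(-1 - 123) + (-2 - 7*(-46)))/(23050 + 41675) = (-123*(-124) + (-2 + 322))/64725 = (15252 + 320)*(1/64725) = 15572*(1/64725) = 15572/64725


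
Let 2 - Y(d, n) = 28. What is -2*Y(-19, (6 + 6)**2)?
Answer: 52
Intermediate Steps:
Y(d, n) = -26 (Y(d, n) = 2 - 1*28 = 2 - 28 = -26)
-2*Y(-19, (6 + 6)**2) = -2*(-26) = 52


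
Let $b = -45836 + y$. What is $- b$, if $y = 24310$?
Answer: $21526$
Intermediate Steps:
$b = -21526$ ($b = -45836 + 24310 = -21526$)
$- b = \left(-1\right) \left(-21526\right) = 21526$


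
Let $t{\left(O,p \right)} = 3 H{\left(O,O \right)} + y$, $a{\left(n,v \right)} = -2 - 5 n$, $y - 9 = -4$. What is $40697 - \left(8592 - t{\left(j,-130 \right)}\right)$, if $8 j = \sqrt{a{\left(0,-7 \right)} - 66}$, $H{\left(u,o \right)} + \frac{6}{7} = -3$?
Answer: $\frac{224689}{7} \approx 32098.0$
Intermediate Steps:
$y = 5$ ($y = 9 - 4 = 5$)
$H{\left(u,o \right)} = - \frac{27}{7}$ ($H{\left(u,o \right)} = - \frac{6}{7} - 3 = - \frac{27}{7}$)
$j = \frac{i \sqrt{17}}{4}$ ($j = \frac{\sqrt{\left(-2 - 0\right) - 66}}{8} = \frac{\sqrt{\left(-2 + 0\right) - 66}}{8} = \frac{\sqrt{-2 - 66}}{8} = \frac{\sqrt{-68}}{8} = \frac{2 i \sqrt{17}}{8} = \frac{i \sqrt{17}}{4} \approx 1.0308 i$)
$t{\left(O,p \right)} = - \frac{46}{7}$ ($t{\left(O,p \right)} = 3 \left(- \frac{27}{7}\right) + 5 = - \frac{81}{7} + 5 = - \frac{46}{7}$)
$40697 - \left(8592 - t{\left(j,-130 \right)}\right) = 40697 - \left(8592 - - \frac{46}{7}\right) = 40697 - \left(8592 + \frac{46}{7}\right) = 40697 - \frac{60190}{7} = \frac{224689}{7}$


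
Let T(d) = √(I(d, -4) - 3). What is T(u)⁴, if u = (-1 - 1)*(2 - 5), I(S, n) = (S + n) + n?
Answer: 25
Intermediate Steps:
I(S, n) = S + 2*n
u = 6 (u = -2*(-3) = 6)
T(d) = √(-11 + d) (T(d) = √((d + 2*(-4)) - 3) = √((d - 8) - 3) = √((-8 + d) - 3) = √(-11 + d))
T(u)⁴ = (√(-11 + 6))⁴ = (√(-5))⁴ = (I*√5)⁴ = 25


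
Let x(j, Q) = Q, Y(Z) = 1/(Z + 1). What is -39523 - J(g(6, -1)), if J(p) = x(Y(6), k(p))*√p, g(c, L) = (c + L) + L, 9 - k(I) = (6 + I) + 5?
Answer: -39511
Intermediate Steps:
k(I) = -2 - I (k(I) = 9 - ((6 + I) + 5) = 9 - (11 + I) = 9 + (-11 - I) = -2 - I)
g(c, L) = c + 2*L (g(c, L) = (L + c) + L = c + 2*L)
Y(Z) = 1/(1 + Z)
J(p) = √p*(-2 - p) (J(p) = (-2 - p)*√p = √p*(-2 - p))
-39523 - J(g(6, -1)) = -39523 - √(6 + 2*(-1))*(-2 - (6 + 2*(-1))) = -39523 - √(6 - 2)*(-2 - (6 - 2)) = -39523 - √4*(-2 - 1*4) = -39523 - 2*(-2 - 4) = -39523 - 2*(-6) = -39523 - 1*(-12) = -39523 + 12 = -39511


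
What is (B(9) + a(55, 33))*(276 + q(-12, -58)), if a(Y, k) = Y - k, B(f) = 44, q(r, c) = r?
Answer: 17424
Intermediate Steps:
(B(9) + a(55, 33))*(276 + q(-12, -58)) = (44 + (55 - 1*33))*(276 - 12) = (44 + (55 - 33))*264 = (44 + 22)*264 = 66*264 = 17424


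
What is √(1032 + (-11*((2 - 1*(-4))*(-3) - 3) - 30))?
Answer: 3*√137 ≈ 35.114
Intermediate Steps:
√(1032 + (-11*((2 - 1*(-4))*(-3) - 3) - 30)) = √(1032 + (-11*((2 + 4)*(-3) - 3) - 30)) = √(1032 + (-11*(6*(-3) - 3) - 30)) = √(1032 + (-11*(-18 - 3) - 30)) = √(1032 + (-11*(-21) - 30)) = √(1032 + (231 - 30)) = √(1032 + 201) = √1233 = 3*√137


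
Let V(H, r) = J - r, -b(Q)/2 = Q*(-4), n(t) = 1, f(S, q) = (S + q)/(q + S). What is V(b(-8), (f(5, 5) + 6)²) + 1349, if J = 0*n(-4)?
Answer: 1300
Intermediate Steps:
f(S, q) = 1 (f(S, q) = (S + q)/(S + q) = 1)
b(Q) = 8*Q (b(Q) = -2*Q*(-4) = -(-8)*Q = 8*Q)
J = 0 (J = 0*1 = 0)
V(H, r) = -r (V(H, r) = 0 - r = -r)
V(b(-8), (f(5, 5) + 6)²) + 1349 = -(1 + 6)² + 1349 = -1*7² + 1349 = -1*49 + 1349 = -49 + 1349 = 1300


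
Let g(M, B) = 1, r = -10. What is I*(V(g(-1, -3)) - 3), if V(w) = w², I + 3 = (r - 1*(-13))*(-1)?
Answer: 12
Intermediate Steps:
I = -6 (I = -3 + (-10 - 1*(-13))*(-1) = -3 + (-10 + 13)*(-1) = -3 + 3*(-1) = -3 - 3 = -6)
I*(V(g(-1, -3)) - 3) = -6*(1² - 3) = -6*(1 - 3) = -6*(-2) = 12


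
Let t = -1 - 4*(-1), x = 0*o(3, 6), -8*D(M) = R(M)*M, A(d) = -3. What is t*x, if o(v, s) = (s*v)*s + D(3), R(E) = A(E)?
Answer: 0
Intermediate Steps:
R(E) = -3
D(M) = 3*M/8 (D(M) = -(-3)*M/8 = 3*M/8)
o(v, s) = 9/8 + v*s² (o(v, s) = (s*v)*s + (3/8)*3 = v*s² + 9/8 = 9/8 + v*s²)
x = 0 (x = 0*(9/8 + 3*6²) = 0*(9/8 + 3*36) = 0*(9/8 + 108) = 0*(873/8) = 0)
t = 3 (t = -1 + 4 = 3)
t*x = 3*0 = 0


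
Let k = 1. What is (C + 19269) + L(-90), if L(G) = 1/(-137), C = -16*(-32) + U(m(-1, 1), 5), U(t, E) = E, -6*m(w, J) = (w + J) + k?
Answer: 2710681/137 ≈ 19786.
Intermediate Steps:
m(w, J) = -1/6 - J/6 - w/6 (m(w, J) = -((w + J) + 1)/6 = -((J + w) + 1)/6 = -(1 + J + w)/6 = -1/6 - J/6 - w/6)
C = 517 (C = -16*(-32) + 5 = 512 + 5 = 517)
L(G) = -1/137
(C + 19269) + L(-90) = (517 + 19269) - 1/137 = 19786 - 1/137 = 2710681/137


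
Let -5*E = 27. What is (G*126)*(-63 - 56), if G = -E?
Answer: -404838/5 ≈ -80968.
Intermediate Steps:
E = -27/5 (E = -1/5*27 = -27/5 ≈ -5.4000)
G = 27/5 (G = -1*(-27/5) = 27/5 ≈ 5.4000)
(G*126)*(-63 - 56) = ((27/5)*126)*(-63 - 56) = (3402/5)*(-119) = -404838/5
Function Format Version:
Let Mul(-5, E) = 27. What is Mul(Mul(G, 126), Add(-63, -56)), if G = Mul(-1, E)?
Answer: Rational(-404838, 5) ≈ -80968.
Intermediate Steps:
E = Rational(-27, 5) (E = Mul(Rational(-1, 5), 27) = Rational(-27, 5) ≈ -5.4000)
G = Rational(27, 5) (G = Mul(-1, Rational(-27, 5)) = Rational(27, 5) ≈ 5.4000)
Mul(Mul(G, 126), Add(-63, -56)) = Mul(Mul(Rational(27, 5), 126), Add(-63, -56)) = Mul(Rational(3402, 5), -119) = Rational(-404838, 5)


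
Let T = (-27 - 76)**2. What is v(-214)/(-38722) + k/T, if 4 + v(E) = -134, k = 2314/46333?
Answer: 33961530347/9516837536717 ≈ 0.0035686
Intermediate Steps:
k = 2314/46333 (k = 2314*(1/46333) = 2314/46333 ≈ 0.049943)
v(E) = -138 (v(E) = -4 - 134 = -138)
T = 10609 (T = (-103)**2 = 10609)
v(-214)/(-38722) + k/T = -138/(-38722) + (2314/46333)/10609 = -138*(-1/38722) + (2314/46333)*(1/10609) = 69/19361 + 2314/491546797 = 33961530347/9516837536717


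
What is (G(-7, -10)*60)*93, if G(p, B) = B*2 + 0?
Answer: -111600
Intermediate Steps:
G(p, B) = 2*B (G(p, B) = 2*B + 0 = 2*B)
(G(-7, -10)*60)*93 = ((2*(-10))*60)*93 = -20*60*93 = -1200*93 = -111600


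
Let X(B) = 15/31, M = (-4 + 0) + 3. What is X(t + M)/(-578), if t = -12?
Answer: -15/17918 ≈ -0.00083715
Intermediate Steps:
M = -1 (M = -4 + 3 = -1)
X(B) = 15/31 (X(B) = 15*(1/31) = 15/31)
X(t + M)/(-578) = (15/31)/(-578) = (15/31)*(-1/578) = -15/17918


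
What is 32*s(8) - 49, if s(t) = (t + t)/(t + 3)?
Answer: -27/11 ≈ -2.4545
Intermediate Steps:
s(t) = 2*t/(3 + t) (s(t) = (2*t)/(3 + t) = 2*t/(3 + t))
32*s(8) - 49 = 32*(2*8/(3 + 8)) - 49 = 32*(2*8/11) - 49 = 32*(2*8*(1/11)) - 49 = 32*(16/11) - 49 = 512/11 - 49 = -27/11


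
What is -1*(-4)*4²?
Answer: 64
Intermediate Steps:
-1*(-4)*4² = 4*16 = 64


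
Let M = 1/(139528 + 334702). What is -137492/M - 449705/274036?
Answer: -17867923040211465/274036 ≈ -6.5203e+10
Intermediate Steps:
M = 1/474230 ≈ 2.1087e-6
-137492/M - 449705/274036 = -137492/1/474230 - 449705/274036 = -137492*474230 - 449705*1/274036 = -65202831160 - 449705/274036 = -17867923040211465/274036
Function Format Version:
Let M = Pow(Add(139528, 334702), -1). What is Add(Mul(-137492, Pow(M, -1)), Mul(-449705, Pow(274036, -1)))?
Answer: Rational(-17867923040211465, 274036) ≈ -6.5203e+10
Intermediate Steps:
M = Rational(1, 474230) (M = Pow(474230, -1) = Rational(1, 474230) ≈ 2.1087e-6)
Add(Mul(-137492, Pow(M, -1)), Mul(-449705, Pow(274036, -1))) = Add(Mul(-137492, Pow(Rational(1, 474230), -1)), Mul(-449705, Pow(274036, -1))) = Add(Mul(-137492, 474230), Mul(-449705, Rational(1, 274036))) = Add(-65202831160, Rational(-449705, 274036)) = Rational(-17867923040211465, 274036)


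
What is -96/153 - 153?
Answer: -7835/51 ≈ -153.63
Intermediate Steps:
-96/153 - 153 = -96*1/153 - 153 = -32/51 - 153 = -7835/51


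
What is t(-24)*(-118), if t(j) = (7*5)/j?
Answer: 2065/12 ≈ 172.08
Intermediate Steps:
t(j) = 35/j
t(-24)*(-118) = (35/(-24))*(-118) = (35*(-1/24))*(-118) = -35/24*(-118) = 2065/12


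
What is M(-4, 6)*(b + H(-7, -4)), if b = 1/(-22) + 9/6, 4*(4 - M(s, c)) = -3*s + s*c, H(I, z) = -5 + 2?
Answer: -119/11 ≈ -10.818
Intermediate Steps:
H(I, z) = -3
M(s, c) = 4 + 3*s/4 - c*s/4 (M(s, c) = 4 - (-3*s + s*c)/4 = 4 - (-3*s + c*s)/4 = 4 + (3*s/4 - c*s/4) = 4 + 3*s/4 - c*s/4)
b = 16/11 (b = 1*(-1/22) + 9*(⅙) = -1/22 + 3/2 = 16/11 ≈ 1.4545)
M(-4, 6)*(b + H(-7, -4)) = (4 + (¾)*(-4) - ¼*6*(-4))*(16/11 - 3) = (4 - 3 + 6)*(-17/11) = 7*(-17/11) = -119/11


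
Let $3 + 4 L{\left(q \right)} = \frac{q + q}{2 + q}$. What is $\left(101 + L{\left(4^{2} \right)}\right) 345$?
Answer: $\frac{416875}{12} \approx 34740.0$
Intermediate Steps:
$L{\left(q \right)} = - \frac{3}{4} + \frac{q}{2 \left(2 + q\right)}$ ($L{\left(q \right)} = - \frac{3}{4} + \frac{\left(q + q\right) \frac{1}{2 + q}}{4} = - \frac{3}{4} + \frac{2 q \frac{1}{2 + q}}{4} = - \frac{3}{4} + \frac{q}{2 \left(2 + q\right)}$)
$\left(101 + L{\left(4^{2} \right)}\right) 345 = \left(101 + \frac{-6 - 4^{2}}{4 \left(2 + 4^{2}\right)}\right) 345 = \left(101 + \frac{-6 - 16}{4 \left(2 + 16\right)}\right) 345 = \left(101 + \frac{-6 - 16}{4 \cdot 18}\right) 345 = \left(101 + \frac{1}{4} \cdot \frac{1}{18} \left(-22\right)\right) 345 = \left(101 - \frac{11}{36}\right) 345 = \frac{3625}{36} \cdot 345 = \frac{416875}{12}$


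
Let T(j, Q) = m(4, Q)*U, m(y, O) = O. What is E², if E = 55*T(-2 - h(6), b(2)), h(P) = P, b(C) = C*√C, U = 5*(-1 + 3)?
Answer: 2420000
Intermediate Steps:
U = 10 (U = 5*2 = 10)
b(C) = C^(3/2)
T(j, Q) = 10*Q (T(j, Q) = Q*10 = 10*Q)
E = 1100*√2 (E = 55*(10*2^(3/2)) = 55*(10*(2*√2)) = 55*(20*√2) = 1100*√2 ≈ 1555.6)
E² = (1100*√2)² = 2420000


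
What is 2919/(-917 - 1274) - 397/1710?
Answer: -837331/535230 ≈ -1.5644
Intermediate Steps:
2919/(-917 - 1274) - 397/1710 = 2919/(-2191) - 397*1/1710 = 2919*(-1/2191) - 397/1710 = -417/313 - 397/1710 = -837331/535230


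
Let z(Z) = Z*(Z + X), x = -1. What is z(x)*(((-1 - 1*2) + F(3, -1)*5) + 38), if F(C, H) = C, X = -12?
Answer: 650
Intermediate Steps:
z(Z) = Z*(-12 + Z) (z(Z) = Z*(Z - 12) = Z*(-12 + Z))
z(x)*(((-1 - 1*2) + F(3, -1)*5) + 38) = (-(-12 - 1))*(((-1 - 1*2) + 3*5) + 38) = (-1*(-13))*(((-1 - 2) + 15) + 38) = 13*((-3 + 15) + 38) = 13*(12 + 38) = 13*50 = 650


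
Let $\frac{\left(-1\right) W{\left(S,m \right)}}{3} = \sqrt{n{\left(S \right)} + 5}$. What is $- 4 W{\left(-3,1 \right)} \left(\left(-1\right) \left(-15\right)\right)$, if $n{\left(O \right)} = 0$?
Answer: $180 \sqrt{5} \approx 402.49$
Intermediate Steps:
$W{\left(S,m \right)} = - 3 \sqrt{5}$ ($W{\left(S,m \right)} = - 3 \sqrt{0 + 5} = - 3 \sqrt{5}$)
$- 4 W{\left(-3,1 \right)} \left(\left(-1\right) \left(-15\right)\right) = - 4 \left(- 3 \sqrt{5}\right) \left(\left(-1\right) \left(-15\right)\right) = 12 \sqrt{5} \cdot 15 = 180 \sqrt{5}$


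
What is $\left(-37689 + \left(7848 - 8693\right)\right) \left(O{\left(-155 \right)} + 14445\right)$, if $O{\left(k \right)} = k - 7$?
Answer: $-550381122$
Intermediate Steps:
$O{\left(k \right)} = -7 + k$ ($O{\left(k \right)} = k - 7 = -7 + k$)
$\left(-37689 + \left(7848 - 8693\right)\right) \left(O{\left(-155 \right)} + 14445\right) = \left(-37689 + \left(7848 - 8693\right)\right) \left(\left(-7 - 155\right) + 14445\right) = \left(-37689 - 845\right) \left(-162 + 14445\right) = \left(-38534\right) 14283 = -550381122$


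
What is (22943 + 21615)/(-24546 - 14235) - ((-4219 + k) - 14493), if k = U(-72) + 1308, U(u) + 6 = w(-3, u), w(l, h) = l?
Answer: 675248995/38781 ≈ 17412.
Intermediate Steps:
U(u) = -9 (U(u) = -6 - 3 = -9)
k = 1299 (k = -9 + 1308 = 1299)
(22943 + 21615)/(-24546 - 14235) - ((-4219 + k) - 14493) = (22943 + 21615)/(-24546 - 14235) - ((-4219 + 1299) - 14493) = 44558/(-38781) - (-2920 - 14493) = 44558*(-1/38781) - 1*(-17413) = -44558/38781 + 17413 = 675248995/38781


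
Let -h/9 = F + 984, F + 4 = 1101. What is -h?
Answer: 18729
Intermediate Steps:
F = 1097 (F = -4 + 1101 = 1097)
h = -18729 (h = -9*(1097 + 984) = -9*2081 = -18729)
-h = -1*(-18729) = 18729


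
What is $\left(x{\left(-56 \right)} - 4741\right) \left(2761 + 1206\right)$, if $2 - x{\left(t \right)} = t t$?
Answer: $-31240125$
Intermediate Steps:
$x{\left(t \right)} = 2 - t^{2}$ ($x{\left(t \right)} = 2 - t t = 2 - t^{2}$)
$\left(x{\left(-56 \right)} - 4741\right) \left(2761 + 1206\right) = \left(\left(2 - \left(-56\right)^{2}\right) - 4741\right) \left(2761 + 1206\right) = \left(\left(2 - 3136\right) - 4741\right) 3967 = \left(-3134 - 4741\right) 3967 = \left(-7875\right) 3967 = -31240125$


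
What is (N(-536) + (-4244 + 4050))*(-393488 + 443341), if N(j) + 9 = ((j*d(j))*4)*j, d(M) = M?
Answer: -30707594814431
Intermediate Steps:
N(j) = -9 + 4*j³ (N(j) = -9 + ((j*j)*4)*j = -9 + (j²*4)*j = -9 + (4*j²)*j = -9 + 4*j³)
(N(-536) + (-4244 + 4050))*(-393488 + 443341) = ((-9 + 4*(-536)³) + (-4244 + 4050))*(-393488 + 443341) = ((-9 + 4*(-153990656)) - 194)*49853 = ((-9 - 615962624) - 194)*49853 = (-615962633 - 194)*49853 = -615962827*49853 = -30707594814431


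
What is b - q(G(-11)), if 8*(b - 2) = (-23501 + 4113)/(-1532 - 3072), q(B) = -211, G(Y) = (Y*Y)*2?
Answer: 1966151/9208 ≈ 213.53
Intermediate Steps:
G(Y) = 2*Y² (G(Y) = Y²*2 = 2*Y²)
b = 23263/9208 (b = 2 + ((-23501 + 4113)/(-1532 - 3072))/8 = 2 + (-19388/(-4604))/8 = 2 + (-19388*(-1/4604))/8 = 2 + (⅛)*(4847/1151) = 2 + 4847/9208 = 23263/9208 ≈ 2.5264)
b - q(G(-11)) = 23263/9208 - 1*(-211) = 23263/9208 + 211 = 1966151/9208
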